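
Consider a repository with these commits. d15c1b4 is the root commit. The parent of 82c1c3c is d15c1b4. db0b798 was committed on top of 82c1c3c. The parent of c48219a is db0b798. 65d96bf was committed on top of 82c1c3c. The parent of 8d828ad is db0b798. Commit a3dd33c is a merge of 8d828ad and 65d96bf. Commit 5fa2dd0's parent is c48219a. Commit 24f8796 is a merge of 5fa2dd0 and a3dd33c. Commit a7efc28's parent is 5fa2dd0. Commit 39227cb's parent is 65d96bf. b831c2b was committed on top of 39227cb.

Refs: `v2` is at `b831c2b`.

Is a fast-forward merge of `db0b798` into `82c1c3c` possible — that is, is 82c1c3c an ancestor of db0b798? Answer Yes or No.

Yes

A fast-forward from 82c1c3c to db0b798 is possible iff 82c1c3c is an ancestor of db0b798.
Ancestors of db0b798: {82c1c3c, d15c1b4, db0b798}.
82c1c3c is among them, so fast-forward is possible.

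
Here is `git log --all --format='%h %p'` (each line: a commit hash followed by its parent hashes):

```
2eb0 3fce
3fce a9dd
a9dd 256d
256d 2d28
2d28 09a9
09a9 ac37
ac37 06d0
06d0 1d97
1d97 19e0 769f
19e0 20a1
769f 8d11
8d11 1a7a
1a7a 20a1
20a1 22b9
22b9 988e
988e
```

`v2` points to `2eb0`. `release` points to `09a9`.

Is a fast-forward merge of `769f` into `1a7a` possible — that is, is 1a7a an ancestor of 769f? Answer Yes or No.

A fast-forward from 1a7a to 769f is possible iff 1a7a is an ancestor of 769f.
Ancestors of 769f: {1a7a, 20a1, 22b9, 769f, 8d11, 988e}.
1a7a is among them, so fast-forward is possible.

Yes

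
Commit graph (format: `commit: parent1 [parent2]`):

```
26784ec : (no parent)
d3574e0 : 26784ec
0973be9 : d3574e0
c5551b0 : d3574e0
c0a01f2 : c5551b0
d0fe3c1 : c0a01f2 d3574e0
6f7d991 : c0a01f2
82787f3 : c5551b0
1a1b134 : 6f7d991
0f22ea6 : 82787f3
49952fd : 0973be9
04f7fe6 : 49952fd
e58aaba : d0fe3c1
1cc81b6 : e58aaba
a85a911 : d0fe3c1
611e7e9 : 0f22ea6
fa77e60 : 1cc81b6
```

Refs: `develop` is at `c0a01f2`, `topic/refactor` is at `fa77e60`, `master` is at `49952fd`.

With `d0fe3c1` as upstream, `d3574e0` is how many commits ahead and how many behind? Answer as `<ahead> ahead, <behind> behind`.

Reachable from d3574e0: {26784ec, d3574e0}.
Reachable from d0fe3c1: {26784ec, c0a01f2, c5551b0, d0fe3c1, d3574e0}.
Only in d3574e0's history (ahead): {} — 0.
Only in d0fe3c1's history (behind): {c0a01f2, c5551b0, d0fe3c1} — 3.

0 ahead, 3 behind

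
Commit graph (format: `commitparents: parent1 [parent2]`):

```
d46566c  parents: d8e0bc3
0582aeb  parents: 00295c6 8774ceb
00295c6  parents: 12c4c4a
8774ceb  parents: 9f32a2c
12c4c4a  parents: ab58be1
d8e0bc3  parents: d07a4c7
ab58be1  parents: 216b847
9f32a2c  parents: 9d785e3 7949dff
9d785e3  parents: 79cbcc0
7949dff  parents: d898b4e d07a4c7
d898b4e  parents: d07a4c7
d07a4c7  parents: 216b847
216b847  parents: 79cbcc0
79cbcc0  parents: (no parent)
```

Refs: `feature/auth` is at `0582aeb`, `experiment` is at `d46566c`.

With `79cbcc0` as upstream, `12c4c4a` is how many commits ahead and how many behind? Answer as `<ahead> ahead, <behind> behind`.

Reachable from 12c4c4a: {12c4c4a, 216b847, 79cbcc0, ab58be1}.
Reachable from 79cbcc0: {79cbcc0}.
Only in 12c4c4a's history (ahead): {12c4c4a, 216b847, ab58be1} — 3.
Only in 79cbcc0's history (behind): {} — 0.

3 ahead, 0 behind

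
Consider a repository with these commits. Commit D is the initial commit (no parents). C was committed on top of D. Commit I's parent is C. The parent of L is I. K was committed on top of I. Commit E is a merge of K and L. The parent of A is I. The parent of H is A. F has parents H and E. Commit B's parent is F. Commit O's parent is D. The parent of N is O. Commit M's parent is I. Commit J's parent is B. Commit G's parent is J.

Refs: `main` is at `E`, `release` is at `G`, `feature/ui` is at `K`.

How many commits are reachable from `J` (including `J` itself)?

Walking parent pointers from J: reachable set = {A, B, C, D, E, F, H, I, J, K, L}.
That is 11 commits.

11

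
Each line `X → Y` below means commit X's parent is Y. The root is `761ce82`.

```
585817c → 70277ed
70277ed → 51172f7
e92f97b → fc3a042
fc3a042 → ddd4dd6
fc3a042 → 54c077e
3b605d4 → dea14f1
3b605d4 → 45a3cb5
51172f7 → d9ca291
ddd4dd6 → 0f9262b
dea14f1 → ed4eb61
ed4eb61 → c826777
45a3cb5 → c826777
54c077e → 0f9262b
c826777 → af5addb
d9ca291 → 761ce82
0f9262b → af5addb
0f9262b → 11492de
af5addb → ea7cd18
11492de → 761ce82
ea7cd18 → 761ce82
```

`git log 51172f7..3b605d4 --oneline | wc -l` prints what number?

Reachable from 3b605d4: {3b605d4, 45a3cb5, 761ce82, af5addb, c826777, dea14f1, ea7cd18, ed4eb61}.
Reachable from 51172f7: {51172f7, 761ce82, d9ca291}.
In 3b605d4's history but not 51172f7's: {3b605d4, 45a3cb5, af5addb, c826777, dea14f1, ea7cd18, ed4eb61} — 7 commits.

7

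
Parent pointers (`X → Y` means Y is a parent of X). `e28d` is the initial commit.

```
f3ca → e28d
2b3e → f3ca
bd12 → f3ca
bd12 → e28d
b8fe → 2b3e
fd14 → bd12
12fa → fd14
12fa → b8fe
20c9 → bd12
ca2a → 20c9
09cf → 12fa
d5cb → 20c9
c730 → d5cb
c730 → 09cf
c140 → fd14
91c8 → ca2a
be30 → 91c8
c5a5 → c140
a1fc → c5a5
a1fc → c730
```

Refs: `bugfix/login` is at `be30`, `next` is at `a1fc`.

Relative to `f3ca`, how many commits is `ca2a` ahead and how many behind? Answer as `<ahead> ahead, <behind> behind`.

Reachable from ca2a: {20c9, bd12, ca2a, e28d, f3ca}.
Reachable from f3ca: {e28d, f3ca}.
Only in ca2a's history (ahead): {20c9, bd12, ca2a} — 3.
Only in f3ca's history (behind): {} — 0.

3 ahead, 0 behind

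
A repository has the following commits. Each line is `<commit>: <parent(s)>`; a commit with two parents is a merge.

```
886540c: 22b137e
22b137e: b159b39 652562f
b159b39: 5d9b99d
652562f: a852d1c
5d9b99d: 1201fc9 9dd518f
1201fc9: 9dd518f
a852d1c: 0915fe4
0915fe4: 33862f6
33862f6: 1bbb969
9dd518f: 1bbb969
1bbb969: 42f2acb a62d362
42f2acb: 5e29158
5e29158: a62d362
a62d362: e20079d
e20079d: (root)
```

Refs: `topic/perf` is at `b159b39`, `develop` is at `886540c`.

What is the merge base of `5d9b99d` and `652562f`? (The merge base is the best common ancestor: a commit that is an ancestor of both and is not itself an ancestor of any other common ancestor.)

Ancestors of 5d9b99d: {1201fc9, 1bbb969, 42f2acb, 5d9b99d, 5e29158, 9dd518f, a62d362, e20079d}.
Ancestors of 652562f: {0915fe4, 1bbb969, 33862f6, 42f2acb, 5e29158, 652562f, a62d362, a852d1c, e20079d}.
Common ancestors: {1bbb969, 42f2acb, 5e29158, a62d362, e20079d}.
Among these, 1bbb969 is not an ancestor of any other common ancestor — it is the merge base.

1bbb969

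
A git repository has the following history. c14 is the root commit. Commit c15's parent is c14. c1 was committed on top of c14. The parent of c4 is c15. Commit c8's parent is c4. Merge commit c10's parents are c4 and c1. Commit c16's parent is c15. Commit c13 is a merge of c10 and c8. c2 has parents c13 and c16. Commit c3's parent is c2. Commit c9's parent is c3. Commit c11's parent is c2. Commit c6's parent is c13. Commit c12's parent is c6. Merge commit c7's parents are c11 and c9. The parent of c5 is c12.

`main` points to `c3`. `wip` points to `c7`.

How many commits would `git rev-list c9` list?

11

Walking parent pointers from c9: reachable set = {c1, c10, c13, c14, c15, c16, c2, c3, c4, c8, c9}.
That is 11 commits.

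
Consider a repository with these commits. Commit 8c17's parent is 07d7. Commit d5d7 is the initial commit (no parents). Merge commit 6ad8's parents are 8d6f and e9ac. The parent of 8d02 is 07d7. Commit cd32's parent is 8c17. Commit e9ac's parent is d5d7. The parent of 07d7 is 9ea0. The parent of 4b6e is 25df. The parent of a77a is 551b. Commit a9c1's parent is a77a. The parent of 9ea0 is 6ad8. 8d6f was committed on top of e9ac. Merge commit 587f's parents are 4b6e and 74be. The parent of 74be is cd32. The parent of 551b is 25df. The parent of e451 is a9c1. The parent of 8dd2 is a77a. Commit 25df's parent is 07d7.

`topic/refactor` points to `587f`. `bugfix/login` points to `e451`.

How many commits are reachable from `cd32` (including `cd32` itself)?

Walking parent pointers from cd32: reachable set = {07d7, 6ad8, 8c17, 8d6f, 9ea0, cd32, d5d7, e9ac}.
That is 8 commits.

8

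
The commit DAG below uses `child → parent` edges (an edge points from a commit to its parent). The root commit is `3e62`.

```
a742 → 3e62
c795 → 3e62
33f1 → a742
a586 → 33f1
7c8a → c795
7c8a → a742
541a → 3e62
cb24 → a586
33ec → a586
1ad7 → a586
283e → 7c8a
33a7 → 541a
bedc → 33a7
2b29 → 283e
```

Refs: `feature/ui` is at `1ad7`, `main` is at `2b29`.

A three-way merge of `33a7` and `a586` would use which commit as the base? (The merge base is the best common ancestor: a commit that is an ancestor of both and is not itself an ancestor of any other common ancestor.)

Ancestors of 33a7: {33a7, 3e62, 541a}.
Ancestors of a586: {33f1, 3e62, a586, a742}.
Common ancestors: {3e62}.
The only common ancestor is 3e62, so it is the merge base.

3e62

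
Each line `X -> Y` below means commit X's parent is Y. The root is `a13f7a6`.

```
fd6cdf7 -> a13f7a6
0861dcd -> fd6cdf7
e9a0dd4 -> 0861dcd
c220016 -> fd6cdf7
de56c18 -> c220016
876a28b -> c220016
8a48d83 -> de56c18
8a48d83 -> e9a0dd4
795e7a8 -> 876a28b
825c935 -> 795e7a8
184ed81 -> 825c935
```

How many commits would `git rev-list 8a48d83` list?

Walking parent pointers from 8a48d83: reachable set = {0861dcd, 8a48d83, a13f7a6, c220016, de56c18, e9a0dd4, fd6cdf7}.
That is 7 commits.

7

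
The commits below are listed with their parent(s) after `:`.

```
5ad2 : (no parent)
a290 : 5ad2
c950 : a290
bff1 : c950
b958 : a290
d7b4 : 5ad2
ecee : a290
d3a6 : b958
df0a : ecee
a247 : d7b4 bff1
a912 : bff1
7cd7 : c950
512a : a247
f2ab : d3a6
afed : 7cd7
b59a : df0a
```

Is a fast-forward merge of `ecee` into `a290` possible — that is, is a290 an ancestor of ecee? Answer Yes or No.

A fast-forward from a290 to ecee is possible iff a290 is an ancestor of ecee.
Ancestors of ecee: {5ad2, a290, ecee}.
a290 is among them, so fast-forward is possible.

Yes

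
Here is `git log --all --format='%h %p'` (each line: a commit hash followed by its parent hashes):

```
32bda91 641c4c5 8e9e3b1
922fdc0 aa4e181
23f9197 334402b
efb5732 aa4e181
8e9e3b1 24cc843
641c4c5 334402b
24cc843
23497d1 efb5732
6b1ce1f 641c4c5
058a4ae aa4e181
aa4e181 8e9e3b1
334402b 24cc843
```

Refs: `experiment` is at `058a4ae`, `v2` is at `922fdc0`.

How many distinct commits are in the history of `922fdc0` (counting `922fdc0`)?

Walking parent pointers from 922fdc0: reachable set = {24cc843, 8e9e3b1, 922fdc0, aa4e181}.
That is 4 commits.

4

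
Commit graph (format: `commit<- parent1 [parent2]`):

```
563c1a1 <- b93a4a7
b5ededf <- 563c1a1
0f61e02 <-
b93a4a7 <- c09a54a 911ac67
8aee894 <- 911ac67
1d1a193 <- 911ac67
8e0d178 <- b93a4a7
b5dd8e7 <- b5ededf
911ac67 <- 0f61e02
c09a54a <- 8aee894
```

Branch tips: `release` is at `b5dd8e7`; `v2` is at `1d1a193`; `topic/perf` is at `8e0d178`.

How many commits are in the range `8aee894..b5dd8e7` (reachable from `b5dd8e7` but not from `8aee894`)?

Reachable from b5dd8e7: {0f61e02, 563c1a1, 8aee894, 911ac67, b5dd8e7, b5ededf, b93a4a7, c09a54a}.
Reachable from 8aee894: {0f61e02, 8aee894, 911ac67}.
In b5dd8e7's history but not 8aee894's: {563c1a1, b5dd8e7, b5ededf, b93a4a7, c09a54a} — 5 commits.

5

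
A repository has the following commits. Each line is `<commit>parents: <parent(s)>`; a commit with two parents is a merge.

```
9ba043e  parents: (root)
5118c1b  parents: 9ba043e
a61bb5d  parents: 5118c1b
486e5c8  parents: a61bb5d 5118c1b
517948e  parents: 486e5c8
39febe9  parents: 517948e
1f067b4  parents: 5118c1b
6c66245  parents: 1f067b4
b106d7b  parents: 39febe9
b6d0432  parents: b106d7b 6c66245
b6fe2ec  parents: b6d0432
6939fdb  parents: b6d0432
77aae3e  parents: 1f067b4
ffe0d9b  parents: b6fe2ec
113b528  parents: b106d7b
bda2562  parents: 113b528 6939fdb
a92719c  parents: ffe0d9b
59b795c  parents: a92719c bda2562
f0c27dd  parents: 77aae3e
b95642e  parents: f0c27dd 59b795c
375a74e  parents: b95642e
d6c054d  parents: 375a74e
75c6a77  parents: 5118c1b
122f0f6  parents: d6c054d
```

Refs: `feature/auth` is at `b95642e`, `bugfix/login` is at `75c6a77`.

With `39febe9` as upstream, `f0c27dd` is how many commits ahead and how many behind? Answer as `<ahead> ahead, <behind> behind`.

3 ahead, 4 behind

Reachable from f0c27dd: {1f067b4, 5118c1b, 77aae3e, 9ba043e, f0c27dd}.
Reachable from 39febe9: {39febe9, 486e5c8, 5118c1b, 517948e, 9ba043e, a61bb5d}.
Only in f0c27dd's history (ahead): {1f067b4, 77aae3e, f0c27dd} — 3.
Only in 39febe9's history (behind): {39febe9, 486e5c8, 517948e, a61bb5d} — 4.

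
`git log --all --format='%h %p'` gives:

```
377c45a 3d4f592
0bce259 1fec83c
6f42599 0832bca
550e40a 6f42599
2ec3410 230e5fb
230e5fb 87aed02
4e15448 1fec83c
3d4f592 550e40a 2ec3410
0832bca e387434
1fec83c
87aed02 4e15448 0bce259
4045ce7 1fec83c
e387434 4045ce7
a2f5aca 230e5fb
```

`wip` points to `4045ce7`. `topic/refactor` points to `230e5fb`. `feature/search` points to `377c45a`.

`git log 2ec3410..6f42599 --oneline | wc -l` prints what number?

4

Reachable from 6f42599: {0832bca, 1fec83c, 4045ce7, 6f42599, e387434}.
Reachable from 2ec3410: {0bce259, 1fec83c, 230e5fb, 2ec3410, 4e15448, 87aed02}.
In 6f42599's history but not 2ec3410's: {0832bca, 4045ce7, 6f42599, e387434} — 4 commits.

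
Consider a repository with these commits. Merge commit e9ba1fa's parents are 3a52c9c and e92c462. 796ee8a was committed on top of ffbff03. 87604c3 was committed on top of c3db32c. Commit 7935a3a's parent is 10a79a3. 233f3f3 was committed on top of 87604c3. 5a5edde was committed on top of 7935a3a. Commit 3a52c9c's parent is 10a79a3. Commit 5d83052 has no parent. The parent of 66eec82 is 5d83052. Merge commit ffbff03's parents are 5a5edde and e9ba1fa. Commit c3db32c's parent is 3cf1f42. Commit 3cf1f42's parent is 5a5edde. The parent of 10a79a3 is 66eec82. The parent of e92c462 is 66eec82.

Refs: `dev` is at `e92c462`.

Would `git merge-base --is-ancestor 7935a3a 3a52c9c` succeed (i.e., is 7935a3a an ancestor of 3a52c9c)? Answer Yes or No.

Ancestors of 3a52c9c: {10a79a3, 3a52c9c, 5d83052, 66eec82}.
7935a3a is not in that set, so it is not an ancestor of 3a52c9c.

No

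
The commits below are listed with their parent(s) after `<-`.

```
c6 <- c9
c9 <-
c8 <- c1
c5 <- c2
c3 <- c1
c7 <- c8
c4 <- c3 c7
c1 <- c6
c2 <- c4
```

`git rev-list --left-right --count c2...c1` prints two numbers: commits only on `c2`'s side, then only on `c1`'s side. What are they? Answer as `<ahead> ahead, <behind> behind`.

Reachable from c2: {c1, c2, c3, c4, c6, c7, c8, c9}.
Reachable from c1: {c1, c6, c9}.
Only in c2's history (ahead): {c2, c3, c4, c7, c8} — 5.
Only in c1's history (behind): {} — 0.

5 ahead, 0 behind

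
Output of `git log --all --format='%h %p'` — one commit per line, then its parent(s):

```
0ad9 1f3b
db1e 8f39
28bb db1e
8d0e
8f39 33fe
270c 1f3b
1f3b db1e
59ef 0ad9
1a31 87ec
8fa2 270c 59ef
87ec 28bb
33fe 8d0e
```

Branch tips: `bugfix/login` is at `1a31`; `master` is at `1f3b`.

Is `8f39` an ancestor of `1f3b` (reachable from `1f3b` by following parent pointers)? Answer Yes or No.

Ancestors of 1f3b (commits reachable by following parents): {1f3b, 33fe, 8d0e, 8f39, db1e}.
8f39 is in that set, so it is an ancestor of 1f3b.

Yes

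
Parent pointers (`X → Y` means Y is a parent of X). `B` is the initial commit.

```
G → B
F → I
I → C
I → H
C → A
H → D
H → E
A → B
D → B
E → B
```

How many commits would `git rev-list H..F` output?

4

Reachable from F: {A, B, C, D, E, F, H, I}.
Reachable from H: {B, D, E, H}.
In F's history but not H's: {A, C, F, I} — 4 commits.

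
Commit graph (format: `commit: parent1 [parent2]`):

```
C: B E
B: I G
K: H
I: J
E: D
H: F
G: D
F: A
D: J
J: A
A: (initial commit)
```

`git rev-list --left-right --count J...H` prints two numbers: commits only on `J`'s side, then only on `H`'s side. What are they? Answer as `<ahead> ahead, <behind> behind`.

1 ahead, 2 behind

Reachable from J: {A, J}.
Reachable from H: {A, F, H}.
Only in J's history (ahead): {J} — 1.
Only in H's history (behind): {F, H} — 2.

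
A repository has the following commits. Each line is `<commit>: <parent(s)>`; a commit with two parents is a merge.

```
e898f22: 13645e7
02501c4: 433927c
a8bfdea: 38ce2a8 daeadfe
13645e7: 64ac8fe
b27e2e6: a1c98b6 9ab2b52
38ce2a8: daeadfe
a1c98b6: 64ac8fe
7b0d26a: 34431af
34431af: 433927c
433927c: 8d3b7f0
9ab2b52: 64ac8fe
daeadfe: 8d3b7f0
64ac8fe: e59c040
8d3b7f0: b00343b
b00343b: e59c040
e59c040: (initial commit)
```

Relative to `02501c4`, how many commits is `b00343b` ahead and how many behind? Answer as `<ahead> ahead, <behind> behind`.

Reachable from b00343b: {b00343b, e59c040}.
Reachable from 02501c4: {02501c4, 433927c, 8d3b7f0, b00343b, e59c040}.
Only in b00343b's history (ahead): {} — 0.
Only in 02501c4's history (behind): {02501c4, 433927c, 8d3b7f0} — 3.

0 ahead, 3 behind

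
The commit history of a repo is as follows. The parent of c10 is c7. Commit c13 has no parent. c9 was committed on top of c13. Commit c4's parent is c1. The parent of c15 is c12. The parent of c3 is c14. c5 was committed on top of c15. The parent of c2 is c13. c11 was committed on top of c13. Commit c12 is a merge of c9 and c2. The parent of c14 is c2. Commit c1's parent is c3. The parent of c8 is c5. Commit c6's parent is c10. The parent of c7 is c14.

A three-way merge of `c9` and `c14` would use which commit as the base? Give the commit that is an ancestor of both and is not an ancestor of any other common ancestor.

Ancestors of c9: {c13, c9}.
Ancestors of c14: {c13, c14, c2}.
Common ancestors: {c13}.
The only common ancestor is c13, so it is the merge base.

c13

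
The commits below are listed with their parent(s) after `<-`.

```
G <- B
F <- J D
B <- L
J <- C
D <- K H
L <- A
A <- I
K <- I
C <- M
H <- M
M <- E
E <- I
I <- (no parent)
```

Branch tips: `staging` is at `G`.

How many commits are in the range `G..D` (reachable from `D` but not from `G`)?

Reachable from D: {D, E, H, I, K, M}.
Reachable from G: {A, B, G, I, L}.
In D's history but not G's: {D, E, H, K, M} — 5 commits.

5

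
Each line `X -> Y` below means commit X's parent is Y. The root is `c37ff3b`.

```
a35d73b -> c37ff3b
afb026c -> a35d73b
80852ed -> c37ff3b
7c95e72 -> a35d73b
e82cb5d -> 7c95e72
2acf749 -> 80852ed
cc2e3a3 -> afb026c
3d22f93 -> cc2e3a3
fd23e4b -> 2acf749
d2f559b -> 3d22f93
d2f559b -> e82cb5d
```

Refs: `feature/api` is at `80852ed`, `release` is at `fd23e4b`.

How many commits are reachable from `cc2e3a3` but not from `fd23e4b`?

3

Reachable from cc2e3a3: {a35d73b, afb026c, c37ff3b, cc2e3a3}.
Reachable from fd23e4b: {2acf749, 80852ed, c37ff3b, fd23e4b}.
In cc2e3a3's history but not fd23e4b's: {a35d73b, afb026c, cc2e3a3} — 3 commits.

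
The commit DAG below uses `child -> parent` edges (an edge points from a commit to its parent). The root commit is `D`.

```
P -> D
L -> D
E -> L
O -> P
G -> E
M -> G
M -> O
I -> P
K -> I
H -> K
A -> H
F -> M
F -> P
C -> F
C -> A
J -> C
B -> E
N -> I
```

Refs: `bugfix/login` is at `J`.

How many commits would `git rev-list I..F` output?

6

Reachable from F: {D, E, F, G, L, M, O, P}.
Reachable from I: {D, I, P}.
In F's history but not I's: {E, F, G, L, M, O} — 6 commits.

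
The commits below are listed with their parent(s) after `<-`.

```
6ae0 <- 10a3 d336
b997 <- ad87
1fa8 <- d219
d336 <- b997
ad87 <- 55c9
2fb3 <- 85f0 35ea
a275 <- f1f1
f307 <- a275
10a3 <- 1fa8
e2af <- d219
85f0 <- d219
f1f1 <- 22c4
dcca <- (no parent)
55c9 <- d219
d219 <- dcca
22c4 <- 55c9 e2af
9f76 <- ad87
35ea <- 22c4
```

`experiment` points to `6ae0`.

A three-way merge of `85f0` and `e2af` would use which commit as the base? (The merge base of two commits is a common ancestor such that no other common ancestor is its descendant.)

d219

Ancestors of 85f0: {85f0, d219, dcca}.
Ancestors of e2af: {d219, dcca, e2af}.
Common ancestors: {d219, dcca}.
Among these, d219 is not an ancestor of any other common ancestor — it is the merge base.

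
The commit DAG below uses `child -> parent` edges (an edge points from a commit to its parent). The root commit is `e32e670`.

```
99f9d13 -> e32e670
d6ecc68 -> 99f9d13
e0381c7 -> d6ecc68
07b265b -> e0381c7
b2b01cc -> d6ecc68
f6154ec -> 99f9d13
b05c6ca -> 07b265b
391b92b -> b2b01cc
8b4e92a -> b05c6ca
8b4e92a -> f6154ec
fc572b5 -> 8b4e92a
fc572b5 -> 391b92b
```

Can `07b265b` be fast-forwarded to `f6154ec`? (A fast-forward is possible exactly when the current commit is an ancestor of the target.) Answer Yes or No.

A fast-forward from 07b265b to f6154ec is possible iff 07b265b is an ancestor of f6154ec.
Ancestors of f6154ec: {99f9d13, e32e670, f6154ec}.
07b265b is not among them, so fast-forward is not possible.

No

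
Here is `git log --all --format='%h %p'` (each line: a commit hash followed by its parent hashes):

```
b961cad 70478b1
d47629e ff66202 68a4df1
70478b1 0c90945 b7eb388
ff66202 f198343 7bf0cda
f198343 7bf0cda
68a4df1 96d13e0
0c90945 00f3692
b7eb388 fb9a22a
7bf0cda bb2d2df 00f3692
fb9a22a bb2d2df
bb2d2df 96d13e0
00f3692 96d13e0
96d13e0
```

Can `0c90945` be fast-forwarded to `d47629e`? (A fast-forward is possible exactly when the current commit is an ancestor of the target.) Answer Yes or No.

A fast-forward from 0c90945 to d47629e is possible iff 0c90945 is an ancestor of d47629e.
Ancestors of d47629e: {00f3692, 68a4df1, 7bf0cda, 96d13e0, bb2d2df, d47629e, f198343, ff66202}.
0c90945 is not among them, so fast-forward is not possible.

No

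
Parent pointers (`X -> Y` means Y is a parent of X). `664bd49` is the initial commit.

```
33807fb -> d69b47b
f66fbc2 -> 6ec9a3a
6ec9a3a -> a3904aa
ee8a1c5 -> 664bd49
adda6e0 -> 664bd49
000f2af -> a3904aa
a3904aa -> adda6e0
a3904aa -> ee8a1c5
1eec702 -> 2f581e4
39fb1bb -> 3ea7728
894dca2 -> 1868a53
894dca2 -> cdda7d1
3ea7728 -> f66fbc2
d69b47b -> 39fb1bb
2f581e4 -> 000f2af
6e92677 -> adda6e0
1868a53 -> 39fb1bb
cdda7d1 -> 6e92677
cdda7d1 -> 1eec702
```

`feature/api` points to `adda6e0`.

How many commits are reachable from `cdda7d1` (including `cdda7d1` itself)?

9

Walking parent pointers from cdda7d1: reachable set = {000f2af, 1eec702, 2f581e4, 664bd49, 6e92677, a3904aa, adda6e0, cdda7d1, ee8a1c5}.
That is 9 commits.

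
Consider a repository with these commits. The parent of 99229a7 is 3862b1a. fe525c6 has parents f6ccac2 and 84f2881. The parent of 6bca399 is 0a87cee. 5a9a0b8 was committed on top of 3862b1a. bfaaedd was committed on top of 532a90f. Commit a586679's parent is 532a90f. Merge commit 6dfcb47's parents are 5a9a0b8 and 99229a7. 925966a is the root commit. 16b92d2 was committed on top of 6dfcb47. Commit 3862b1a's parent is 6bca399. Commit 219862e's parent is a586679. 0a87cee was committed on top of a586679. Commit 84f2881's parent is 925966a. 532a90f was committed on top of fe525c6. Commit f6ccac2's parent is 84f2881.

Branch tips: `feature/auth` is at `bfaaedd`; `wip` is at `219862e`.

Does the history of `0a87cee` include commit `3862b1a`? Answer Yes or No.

Ancestors of 0a87cee: {0a87cee, 532a90f, 84f2881, 925966a, a586679, f6ccac2, fe525c6}.
3862b1a is not in that set, so it is not an ancestor of 0a87cee.

No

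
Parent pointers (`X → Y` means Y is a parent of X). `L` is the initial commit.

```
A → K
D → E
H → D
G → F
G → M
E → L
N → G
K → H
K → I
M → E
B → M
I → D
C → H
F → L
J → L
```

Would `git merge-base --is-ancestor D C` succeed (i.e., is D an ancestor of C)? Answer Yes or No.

Ancestors of C (commits reachable by following parents): {C, D, E, H, L}.
D is in that set, so it is an ancestor of C.

Yes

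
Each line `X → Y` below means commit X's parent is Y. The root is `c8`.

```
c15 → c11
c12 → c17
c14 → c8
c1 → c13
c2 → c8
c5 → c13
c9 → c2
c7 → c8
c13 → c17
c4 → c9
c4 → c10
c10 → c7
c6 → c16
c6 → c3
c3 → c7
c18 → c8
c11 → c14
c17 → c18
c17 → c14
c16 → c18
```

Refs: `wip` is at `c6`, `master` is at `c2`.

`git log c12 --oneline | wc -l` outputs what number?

Walking parent pointers from c12: reachable set = {c12, c14, c17, c18, c8}.
That is 5 commits.

5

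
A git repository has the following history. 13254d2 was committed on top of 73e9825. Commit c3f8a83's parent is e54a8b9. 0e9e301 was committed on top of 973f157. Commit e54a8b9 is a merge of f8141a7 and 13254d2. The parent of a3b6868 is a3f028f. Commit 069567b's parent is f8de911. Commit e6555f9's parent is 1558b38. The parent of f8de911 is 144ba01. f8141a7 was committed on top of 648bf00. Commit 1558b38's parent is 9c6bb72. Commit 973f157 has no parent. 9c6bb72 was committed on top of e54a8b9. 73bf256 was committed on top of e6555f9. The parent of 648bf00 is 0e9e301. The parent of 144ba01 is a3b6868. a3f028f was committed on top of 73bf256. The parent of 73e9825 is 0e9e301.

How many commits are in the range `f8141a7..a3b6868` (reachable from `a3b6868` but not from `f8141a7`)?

Reachable from a3b6868: {0e9e301, 13254d2, 1558b38, 648bf00, 73bf256, 73e9825, 973f157, 9c6bb72, a3b6868, a3f028f, e54a8b9, e6555f9, f8141a7}.
Reachable from f8141a7: {0e9e301, 648bf00, 973f157, f8141a7}.
In a3b6868's history but not f8141a7's: {13254d2, 1558b38, 73bf256, 73e9825, 9c6bb72, a3b6868, a3f028f, e54a8b9, e6555f9} — 9 commits.

9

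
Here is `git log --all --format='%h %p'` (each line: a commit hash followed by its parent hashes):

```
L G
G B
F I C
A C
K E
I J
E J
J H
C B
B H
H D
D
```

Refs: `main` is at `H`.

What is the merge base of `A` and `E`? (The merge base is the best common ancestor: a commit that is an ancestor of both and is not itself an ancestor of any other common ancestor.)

Ancestors of A: {A, B, C, D, H}.
Ancestors of E: {D, E, H, J}.
Common ancestors: {D, H}.
Among these, H is not an ancestor of any other common ancestor — it is the merge base.

H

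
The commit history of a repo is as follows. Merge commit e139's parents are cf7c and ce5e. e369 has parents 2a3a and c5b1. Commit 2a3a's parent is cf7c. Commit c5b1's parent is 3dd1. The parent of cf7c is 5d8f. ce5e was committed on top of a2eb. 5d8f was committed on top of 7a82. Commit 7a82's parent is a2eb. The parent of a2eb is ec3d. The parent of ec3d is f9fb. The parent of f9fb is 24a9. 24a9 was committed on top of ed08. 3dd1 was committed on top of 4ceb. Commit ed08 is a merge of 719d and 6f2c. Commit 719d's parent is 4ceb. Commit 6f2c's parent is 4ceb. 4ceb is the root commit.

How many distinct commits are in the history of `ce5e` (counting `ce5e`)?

Walking parent pointers from ce5e: reachable set = {24a9, 4ceb, 6f2c, 719d, a2eb, ce5e, ec3d, ed08, f9fb}.
That is 9 commits.

9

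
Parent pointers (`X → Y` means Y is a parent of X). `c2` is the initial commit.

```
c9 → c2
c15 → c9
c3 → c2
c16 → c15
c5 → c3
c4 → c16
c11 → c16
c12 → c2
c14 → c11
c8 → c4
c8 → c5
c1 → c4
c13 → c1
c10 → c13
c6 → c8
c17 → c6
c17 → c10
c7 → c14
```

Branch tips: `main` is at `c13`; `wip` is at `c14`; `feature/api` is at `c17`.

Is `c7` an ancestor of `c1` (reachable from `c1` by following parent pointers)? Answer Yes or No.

Ancestors of c1: {c1, c15, c16, c2, c4, c9}.
c7 is not in that set, so it is not an ancestor of c1.

No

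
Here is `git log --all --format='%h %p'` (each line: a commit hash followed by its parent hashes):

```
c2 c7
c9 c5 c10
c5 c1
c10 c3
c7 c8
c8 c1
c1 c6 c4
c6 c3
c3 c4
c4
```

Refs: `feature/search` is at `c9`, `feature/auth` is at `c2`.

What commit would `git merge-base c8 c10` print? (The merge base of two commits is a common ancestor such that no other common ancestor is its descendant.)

c3

Ancestors of c8: {c1, c3, c4, c6, c8}.
Ancestors of c10: {c10, c3, c4}.
Common ancestors: {c3, c4}.
Among these, c3 is not an ancestor of any other common ancestor — it is the merge base.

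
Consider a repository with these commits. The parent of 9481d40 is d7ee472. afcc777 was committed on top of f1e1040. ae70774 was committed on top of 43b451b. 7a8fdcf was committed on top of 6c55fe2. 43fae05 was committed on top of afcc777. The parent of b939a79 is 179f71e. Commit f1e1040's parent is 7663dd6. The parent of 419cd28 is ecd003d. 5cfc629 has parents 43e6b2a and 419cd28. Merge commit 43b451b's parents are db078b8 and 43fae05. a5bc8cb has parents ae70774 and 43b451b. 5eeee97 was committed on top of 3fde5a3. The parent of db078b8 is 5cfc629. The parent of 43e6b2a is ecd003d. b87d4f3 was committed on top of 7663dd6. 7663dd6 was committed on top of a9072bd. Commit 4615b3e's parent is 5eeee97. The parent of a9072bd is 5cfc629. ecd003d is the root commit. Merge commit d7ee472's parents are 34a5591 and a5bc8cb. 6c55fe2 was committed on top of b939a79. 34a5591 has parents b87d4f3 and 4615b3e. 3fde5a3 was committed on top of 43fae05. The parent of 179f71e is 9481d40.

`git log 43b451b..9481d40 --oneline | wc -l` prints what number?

9

Reachable from 9481d40: {34a5591, 3fde5a3, 419cd28, 43b451b, 43e6b2a, 43fae05, 4615b3e, 5cfc629, 5eeee97, 7663dd6, 9481d40, a5bc8cb, a9072bd, ae70774, afcc777, b87d4f3, d7ee472, db078b8, ecd003d, f1e1040}.
Reachable from 43b451b: {419cd28, 43b451b, 43e6b2a, 43fae05, 5cfc629, 7663dd6, a9072bd, afcc777, db078b8, ecd003d, f1e1040}.
In 9481d40's history but not 43b451b's: {34a5591, 3fde5a3, 4615b3e, 5eeee97, 9481d40, a5bc8cb, ae70774, b87d4f3, d7ee472} — 9 commits.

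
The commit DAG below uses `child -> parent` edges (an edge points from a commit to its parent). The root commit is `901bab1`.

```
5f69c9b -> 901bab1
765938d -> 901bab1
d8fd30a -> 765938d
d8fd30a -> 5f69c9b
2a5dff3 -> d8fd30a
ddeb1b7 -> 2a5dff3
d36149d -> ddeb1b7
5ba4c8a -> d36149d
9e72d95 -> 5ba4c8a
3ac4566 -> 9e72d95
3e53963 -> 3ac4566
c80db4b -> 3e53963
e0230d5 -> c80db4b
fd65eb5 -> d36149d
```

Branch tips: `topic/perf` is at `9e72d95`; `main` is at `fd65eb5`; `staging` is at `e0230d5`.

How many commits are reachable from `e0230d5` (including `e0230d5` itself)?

13

Walking parent pointers from e0230d5: reachable set = {2a5dff3, 3ac4566, 3e53963, 5ba4c8a, 5f69c9b, 765938d, 901bab1, 9e72d95, c80db4b, d36149d, d8fd30a, ddeb1b7, e0230d5}.
That is 13 commits.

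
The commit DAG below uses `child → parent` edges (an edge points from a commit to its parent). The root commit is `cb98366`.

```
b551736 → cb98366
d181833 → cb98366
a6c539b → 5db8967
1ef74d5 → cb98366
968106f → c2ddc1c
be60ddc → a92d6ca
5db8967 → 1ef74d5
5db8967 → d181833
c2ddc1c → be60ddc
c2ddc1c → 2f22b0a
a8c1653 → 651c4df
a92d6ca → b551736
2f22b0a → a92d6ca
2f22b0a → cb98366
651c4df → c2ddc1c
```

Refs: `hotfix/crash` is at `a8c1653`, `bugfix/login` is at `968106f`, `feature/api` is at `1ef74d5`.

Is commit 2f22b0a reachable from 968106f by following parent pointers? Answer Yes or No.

Yes

Ancestors of 968106f (commits reachable by following parents): {2f22b0a, 968106f, a92d6ca, b551736, be60ddc, c2ddc1c, cb98366}.
2f22b0a is in that set, so it is an ancestor of 968106f.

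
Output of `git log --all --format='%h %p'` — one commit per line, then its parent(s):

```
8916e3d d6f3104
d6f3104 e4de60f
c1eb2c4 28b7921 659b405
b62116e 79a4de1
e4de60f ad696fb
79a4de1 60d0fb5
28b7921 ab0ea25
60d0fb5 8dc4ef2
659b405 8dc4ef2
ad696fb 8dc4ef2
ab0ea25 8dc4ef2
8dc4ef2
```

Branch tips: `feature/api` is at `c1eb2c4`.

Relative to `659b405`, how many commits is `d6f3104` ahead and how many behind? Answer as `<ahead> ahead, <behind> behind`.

3 ahead, 1 behind

Reachable from d6f3104: {8dc4ef2, ad696fb, d6f3104, e4de60f}.
Reachable from 659b405: {659b405, 8dc4ef2}.
Only in d6f3104's history (ahead): {ad696fb, d6f3104, e4de60f} — 3.
Only in 659b405's history (behind): {659b405} — 1.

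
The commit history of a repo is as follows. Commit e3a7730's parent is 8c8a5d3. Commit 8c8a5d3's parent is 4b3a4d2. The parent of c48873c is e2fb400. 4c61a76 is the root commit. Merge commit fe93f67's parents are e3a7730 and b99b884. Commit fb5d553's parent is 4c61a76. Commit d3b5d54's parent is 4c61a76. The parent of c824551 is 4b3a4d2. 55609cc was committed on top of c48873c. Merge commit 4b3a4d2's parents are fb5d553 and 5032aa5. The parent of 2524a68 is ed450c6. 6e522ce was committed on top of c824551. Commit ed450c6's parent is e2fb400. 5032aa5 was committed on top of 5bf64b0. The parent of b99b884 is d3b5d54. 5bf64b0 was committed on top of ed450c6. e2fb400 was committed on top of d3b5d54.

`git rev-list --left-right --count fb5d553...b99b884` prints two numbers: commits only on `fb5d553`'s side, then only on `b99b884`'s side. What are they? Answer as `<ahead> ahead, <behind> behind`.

1 ahead, 2 behind

Reachable from fb5d553: {4c61a76, fb5d553}.
Reachable from b99b884: {4c61a76, b99b884, d3b5d54}.
Only in fb5d553's history (ahead): {fb5d553} — 1.
Only in b99b884's history (behind): {b99b884, d3b5d54} — 2.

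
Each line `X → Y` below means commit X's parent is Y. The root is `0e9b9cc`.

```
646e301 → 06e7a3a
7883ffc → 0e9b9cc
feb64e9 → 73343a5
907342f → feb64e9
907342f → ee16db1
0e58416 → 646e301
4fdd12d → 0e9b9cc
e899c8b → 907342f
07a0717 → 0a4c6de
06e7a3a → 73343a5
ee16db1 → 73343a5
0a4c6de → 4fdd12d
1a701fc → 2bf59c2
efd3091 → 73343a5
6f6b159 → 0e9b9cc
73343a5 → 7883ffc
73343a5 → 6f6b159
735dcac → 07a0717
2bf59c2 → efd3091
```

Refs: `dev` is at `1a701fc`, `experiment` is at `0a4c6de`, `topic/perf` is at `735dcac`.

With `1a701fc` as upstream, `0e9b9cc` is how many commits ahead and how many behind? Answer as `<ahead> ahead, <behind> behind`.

0 ahead, 6 behind

Reachable from 0e9b9cc: {0e9b9cc}.
Reachable from 1a701fc: {0e9b9cc, 1a701fc, 2bf59c2, 6f6b159, 73343a5, 7883ffc, efd3091}.
Only in 0e9b9cc's history (ahead): {} — 0.
Only in 1a701fc's history (behind): {1a701fc, 2bf59c2, 6f6b159, 73343a5, 7883ffc, efd3091} — 6.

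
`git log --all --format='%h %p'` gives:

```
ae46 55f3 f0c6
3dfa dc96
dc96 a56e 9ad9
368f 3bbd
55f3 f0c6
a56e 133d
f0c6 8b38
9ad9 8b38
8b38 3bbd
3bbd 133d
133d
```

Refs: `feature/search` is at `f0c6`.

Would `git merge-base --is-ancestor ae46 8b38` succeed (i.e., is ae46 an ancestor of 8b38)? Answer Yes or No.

No

Ancestors of 8b38: {133d, 3bbd, 8b38}.
ae46 is not in that set, so it is not an ancestor of 8b38.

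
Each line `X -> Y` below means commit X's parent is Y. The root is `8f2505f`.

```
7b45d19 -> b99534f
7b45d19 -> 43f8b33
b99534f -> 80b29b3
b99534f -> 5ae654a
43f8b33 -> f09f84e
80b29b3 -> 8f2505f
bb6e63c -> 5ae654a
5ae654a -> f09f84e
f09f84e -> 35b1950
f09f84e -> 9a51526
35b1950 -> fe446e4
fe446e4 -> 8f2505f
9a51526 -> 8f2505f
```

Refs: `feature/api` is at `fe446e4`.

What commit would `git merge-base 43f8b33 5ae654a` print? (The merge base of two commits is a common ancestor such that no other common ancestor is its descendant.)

Ancestors of 43f8b33: {35b1950, 43f8b33, 8f2505f, 9a51526, f09f84e, fe446e4}.
Ancestors of 5ae654a: {35b1950, 5ae654a, 8f2505f, 9a51526, f09f84e, fe446e4}.
Common ancestors: {35b1950, 8f2505f, 9a51526, f09f84e, fe446e4}.
Among these, f09f84e is not an ancestor of any other common ancestor — it is the merge base.

f09f84e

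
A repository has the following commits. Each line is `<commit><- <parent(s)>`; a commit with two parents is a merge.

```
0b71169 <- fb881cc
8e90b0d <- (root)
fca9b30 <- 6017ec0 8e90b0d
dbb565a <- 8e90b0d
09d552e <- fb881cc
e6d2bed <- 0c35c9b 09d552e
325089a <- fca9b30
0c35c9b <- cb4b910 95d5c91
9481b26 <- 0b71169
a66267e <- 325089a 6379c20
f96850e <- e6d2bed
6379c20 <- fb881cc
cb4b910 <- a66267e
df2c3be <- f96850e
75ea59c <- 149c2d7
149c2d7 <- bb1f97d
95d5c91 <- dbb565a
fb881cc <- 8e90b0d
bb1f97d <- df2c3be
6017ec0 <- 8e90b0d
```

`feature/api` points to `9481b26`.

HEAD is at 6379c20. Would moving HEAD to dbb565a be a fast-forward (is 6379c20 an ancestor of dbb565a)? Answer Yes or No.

No

A fast-forward from 6379c20 to dbb565a is possible iff 6379c20 is an ancestor of dbb565a.
Ancestors of dbb565a: {8e90b0d, dbb565a}.
6379c20 is not among them, so fast-forward is not possible.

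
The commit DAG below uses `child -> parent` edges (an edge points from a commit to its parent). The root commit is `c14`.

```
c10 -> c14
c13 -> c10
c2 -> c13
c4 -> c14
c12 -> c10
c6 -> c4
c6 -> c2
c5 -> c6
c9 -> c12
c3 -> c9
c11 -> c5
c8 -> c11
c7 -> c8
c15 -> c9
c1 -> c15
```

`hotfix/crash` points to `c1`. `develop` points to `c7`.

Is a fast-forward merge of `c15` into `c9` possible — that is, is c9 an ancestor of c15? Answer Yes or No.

Yes

A fast-forward from c9 to c15 is possible iff c9 is an ancestor of c15.
Ancestors of c15: {c10, c12, c14, c15, c9}.
c9 is among them, so fast-forward is possible.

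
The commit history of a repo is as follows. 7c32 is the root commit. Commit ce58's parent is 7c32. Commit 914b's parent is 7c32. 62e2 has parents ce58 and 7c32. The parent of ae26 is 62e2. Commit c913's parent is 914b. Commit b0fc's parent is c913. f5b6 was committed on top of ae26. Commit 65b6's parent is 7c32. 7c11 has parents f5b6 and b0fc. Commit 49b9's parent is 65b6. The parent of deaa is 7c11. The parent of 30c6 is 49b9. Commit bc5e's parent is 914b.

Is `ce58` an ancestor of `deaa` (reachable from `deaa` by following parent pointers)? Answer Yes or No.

Yes

Ancestors of deaa (commits reachable by following parents): {62e2, 7c11, 7c32, 914b, ae26, b0fc, c913, ce58, deaa, f5b6}.
ce58 is in that set, so it is an ancestor of deaa.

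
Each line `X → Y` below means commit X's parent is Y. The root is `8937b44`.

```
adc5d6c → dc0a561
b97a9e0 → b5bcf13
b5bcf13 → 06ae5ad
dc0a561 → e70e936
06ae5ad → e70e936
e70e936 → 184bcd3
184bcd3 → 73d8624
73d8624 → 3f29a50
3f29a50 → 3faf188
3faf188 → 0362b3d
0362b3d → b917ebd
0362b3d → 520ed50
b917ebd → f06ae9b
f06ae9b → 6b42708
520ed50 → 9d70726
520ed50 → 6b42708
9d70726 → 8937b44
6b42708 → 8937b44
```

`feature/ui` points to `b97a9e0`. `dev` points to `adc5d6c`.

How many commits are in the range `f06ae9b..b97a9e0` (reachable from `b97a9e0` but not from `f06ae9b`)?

Reachable from b97a9e0: {0362b3d, 06ae5ad, 184bcd3, 3f29a50, 3faf188, 520ed50, 6b42708, 73d8624, 8937b44, 9d70726, b5bcf13, b917ebd, b97a9e0, e70e936, f06ae9b}.
Reachable from f06ae9b: {6b42708, 8937b44, f06ae9b}.
In b97a9e0's history but not f06ae9b's: {0362b3d, 06ae5ad, 184bcd3, 3f29a50, 3faf188, 520ed50, 73d8624, 9d70726, b5bcf13, b917ebd, b97a9e0, e70e936} — 12 commits.

12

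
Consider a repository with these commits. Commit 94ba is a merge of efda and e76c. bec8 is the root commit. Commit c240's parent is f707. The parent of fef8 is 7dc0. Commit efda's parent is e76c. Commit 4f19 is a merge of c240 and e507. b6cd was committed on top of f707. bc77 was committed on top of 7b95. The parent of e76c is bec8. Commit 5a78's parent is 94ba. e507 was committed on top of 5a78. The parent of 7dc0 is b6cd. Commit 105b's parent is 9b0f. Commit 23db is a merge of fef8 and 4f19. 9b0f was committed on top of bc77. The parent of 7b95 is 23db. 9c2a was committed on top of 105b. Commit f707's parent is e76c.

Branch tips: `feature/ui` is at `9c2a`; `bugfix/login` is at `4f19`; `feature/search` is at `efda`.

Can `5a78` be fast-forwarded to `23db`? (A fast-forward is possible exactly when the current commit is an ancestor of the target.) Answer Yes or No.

A fast-forward from 5a78 to 23db is possible iff 5a78 is an ancestor of 23db.
Ancestors of 23db: {23db, 4f19, 5a78, 7dc0, 94ba, b6cd, bec8, c240, e507, e76c, efda, f707, fef8}.
5a78 is among them, so fast-forward is possible.

Yes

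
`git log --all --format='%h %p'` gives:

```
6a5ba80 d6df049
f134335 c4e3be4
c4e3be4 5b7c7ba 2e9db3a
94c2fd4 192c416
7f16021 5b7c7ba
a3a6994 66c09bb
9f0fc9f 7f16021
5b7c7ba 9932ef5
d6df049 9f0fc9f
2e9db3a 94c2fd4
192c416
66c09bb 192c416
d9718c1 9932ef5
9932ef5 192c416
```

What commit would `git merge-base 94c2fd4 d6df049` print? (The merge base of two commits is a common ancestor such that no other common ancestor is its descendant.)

Ancestors of 94c2fd4: {192c416, 94c2fd4}.
Ancestors of d6df049: {192c416, 5b7c7ba, 7f16021, 9932ef5, 9f0fc9f, d6df049}.
Common ancestors: {192c416}.
The only common ancestor is 192c416, so it is the merge base.

192c416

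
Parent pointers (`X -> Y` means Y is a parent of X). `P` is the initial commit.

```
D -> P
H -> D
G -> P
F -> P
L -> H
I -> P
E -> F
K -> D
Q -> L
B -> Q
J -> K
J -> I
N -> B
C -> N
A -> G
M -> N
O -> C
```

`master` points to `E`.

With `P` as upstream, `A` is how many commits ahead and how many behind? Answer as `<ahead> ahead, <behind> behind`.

Reachable from A: {A, G, P}.
Reachable from P: {P}.
Only in A's history (ahead): {A, G} — 2.
Only in P's history (behind): {} — 0.

2 ahead, 0 behind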